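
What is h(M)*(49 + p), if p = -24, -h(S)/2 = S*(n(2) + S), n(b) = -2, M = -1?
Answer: -150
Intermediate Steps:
h(S) = -2*S*(-2 + S)
h(M)*(49 + p) = (2*(-1)*(2 - 1*(-1)))*(49 - 24) = (2*(-1)*(2 + 1))*25 = (2*(-1)*3)*25 = -6*25 = -150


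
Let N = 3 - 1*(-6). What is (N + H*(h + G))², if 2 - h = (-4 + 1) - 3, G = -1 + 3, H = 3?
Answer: 1521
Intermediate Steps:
N = 9 (N = 3 + 6 = 9)
G = 2
h = 8 (h = 2 - ((-4 + 1) - 3) = 2 - (-3 - 3) = 2 - 1*(-6) = 2 + 6 = 8)
(N + H*(h + G))² = (9 + 3*(8 + 2))² = (9 + 3*10)² = (9 + 30)² = 39² = 1521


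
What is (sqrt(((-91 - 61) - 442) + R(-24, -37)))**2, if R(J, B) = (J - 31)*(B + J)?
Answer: 2761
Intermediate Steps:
R(J, B) = (-31 + J)*(B + J)
(sqrt(((-91 - 61) - 442) + R(-24, -37)))**2 = (sqrt(((-91 - 61) - 442) + ((-24)**2 - 31*(-37) - 31*(-24) - 37*(-24))))**2 = (sqrt((-152 - 442) + (576 + 1147 + 744 + 888)))**2 = (sqrt(-594 + 3355))**2 = (sqrt(2761))**2 = 2761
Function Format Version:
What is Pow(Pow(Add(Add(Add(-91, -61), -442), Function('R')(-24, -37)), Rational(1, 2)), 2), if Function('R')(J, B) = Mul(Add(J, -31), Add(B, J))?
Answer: 2761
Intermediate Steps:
Function('R')(J, B) = Mul(Add(-31, J), Add(B, J))
Pow(Pow(Add(Add(Add(-91, -61), -442), Function('R')(-24, -37)), Rational(1, 2)), 2) = Pow(Pow(Add(Add(Add(-91, -61), -442), Add(Pow(-24, 2), Mul(-31, -37), Mul(-31, -24), Mul(-37, -24))), Rational(1, 2)), 2) = Pow(Pow(Add(Add(-152, -442), Add(576, 1147, 744, 888)), Rational(1, 2)), 2) = Pow(Pow(Add(-594, 3355), Rational(1, 2)), 2) = Pow(Pow(2761, Rational(1, 2)), 2) = 2761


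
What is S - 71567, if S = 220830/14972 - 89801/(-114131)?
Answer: -61132473366971/854384666 ≈ -71552.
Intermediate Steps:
S = 13274024651/854384666 (S = 220830*(1/14972) - 89801*(-1/114131) = 110415/7486 + 89801/114131 = 13274024651/854384666 ≈ 15.536)
S - 71567 = 13274024651/854384666 - 71567 = -61132473366971/854384666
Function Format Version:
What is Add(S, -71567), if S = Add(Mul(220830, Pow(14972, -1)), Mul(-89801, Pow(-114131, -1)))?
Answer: Rational(-61132473366971, 854384666) ≈ -71552.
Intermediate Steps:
S = Rational(13274024651, 854384666) (S = Add(Mul(220830, Rational(1, 14972)), Mul(-89801, Rational(-1, 114131))) = Add(Rational(110415, 7486), Rational(89801, 114131)) = Rational(13274024651, 854384666) ≈ 15.536)
Add(S, -71567) = Add(Rational(13274024651, 854384666), -71567) = Rational(-61132473366971, 854384666)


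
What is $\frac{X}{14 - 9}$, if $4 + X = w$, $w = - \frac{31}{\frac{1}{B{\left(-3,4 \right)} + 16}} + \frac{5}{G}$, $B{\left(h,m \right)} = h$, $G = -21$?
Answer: $- \frac{8552}{105} \approx -81.448$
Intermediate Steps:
$w = - \frac{8468}{21}$ ($w = - \frac{31}{\frac{1}{-3 + 16}} + \frac{5}{-21} = - \frac{31}{\frac{1}{13}} + 5 \left(- \frac{1}{21}\right) = - 31 \frac{1}{\frac{1}{13}} - \frac{5}{21} = \left(-31\right) 13 - \frac{5}{21} = -403 - \frac{5}{21} = - \frac{8468}{21} \approx -403.24$)
$X = - \frac{8552}{21}$ ($X = -4 - \frac{8468}{21} = - \frac{8552}{21} \approx -407.24$)
$\frac{X}{14 - 9} = - \frac{8552}{21 \left(14 - 9\right)} = - \frac{8552}{21 \cdot 5} = \left(- \frac{8552}{21}\right) \frac{1}{5} = - \frac{8552}{105}$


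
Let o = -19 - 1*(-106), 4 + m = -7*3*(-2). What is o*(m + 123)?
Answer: 14007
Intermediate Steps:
m = 38 (m = -4 - 7*3*(-2) = -4 - 21*(-2) = -4 + 42 = 38)
o = 87 (o = -19 + 106 = 87)
o*(m + 123) = 87*(38 + 123) = 87*161 = 14007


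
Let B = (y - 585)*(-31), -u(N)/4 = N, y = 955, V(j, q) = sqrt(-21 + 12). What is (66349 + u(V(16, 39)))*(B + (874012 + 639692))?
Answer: 99671723666 - 18026808*I ≈ 9.9672e+10 - 1.8027e+7*I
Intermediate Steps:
V(j, q) = 3*I (V(j, q) = sqrt(-9) = 3*I)
u(N) = -4*N
B = -11470 (B = (955 - 585)*(-31) = 370*(-31) = -11470)
(66349 + u(V(16, 39)))*(B + (874012 + 639692)) = (66349 - 12*I)*(-11470 + (874012 + 639692)) = (66349 - 12*I)*(-11470 + 1513704) = (66349 - 12*I)*1502234 = 99671723666 - 18026808*I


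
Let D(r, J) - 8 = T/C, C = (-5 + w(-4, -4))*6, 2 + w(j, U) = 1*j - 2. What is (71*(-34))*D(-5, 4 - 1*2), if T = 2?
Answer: -750754/39 ≈ -19250.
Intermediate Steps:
w(j, U) = -4 + j (w(j, U) = -2 + (1*j - 2) = -2 + (j - 2) = -2 + (-2 + j) = -4 + j)
C = -78 (C = (-5 + (-4 - 4))*6 = (-5 - 8)*6 = -13*6 = -78)
D(r, J) = 311/39 (D(r, J) = 8 + 2/(-78) = 8 + 2*(-1/78) = 8 - 1/39 = 311/39)
(71*(-34))*D(-5, 4 - 1*2) = (71*(-34))*(311/39) = -2414*311/39 = -750754/39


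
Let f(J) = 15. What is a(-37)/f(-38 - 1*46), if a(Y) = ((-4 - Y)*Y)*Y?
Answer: 15059/5 ≈ 3011.8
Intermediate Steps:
a(Y) = Y**2*(-4 - Y) (a(Y) = (Y*(-4 - Y))*Y = Y**2*(-4 - Y))
a(-37)/f(-38 - 1*46) = ((-37)**2*(-4 - 1*(-37)))/15 = (1369*(-4 + 37))*(1/15) = (1369*33)*(1/15) = 45177*(1/15) = 15059/5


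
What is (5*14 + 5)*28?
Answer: 2100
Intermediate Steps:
(5*14 + 5)*28 = (70 + 5)*28 = 75*28 = 2100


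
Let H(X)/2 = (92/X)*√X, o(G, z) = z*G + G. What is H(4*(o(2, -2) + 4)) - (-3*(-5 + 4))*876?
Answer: -2628 + 46*√2 ≈ -2562.9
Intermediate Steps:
o(G, z) = G + G*z (o(G, z) = G*z + G = G + G*z)
H(X) = 184/√X (H(X) = 2*((92/X)*√X) = 2*(92/√X) = 184/√X)
H(4*(o(2, -2) + 4)) - (-3*(-5 + 4))*876 = 184/√(4*(2*(1 - 2) + 4)) - (-3*(-5 + 4))*876 = 184/√(4*(2*(-1) + 4)) - (-3*(-1))*876 = 184/√(4*(-2 + 4)) - 3*876 = 184/√(4*2) - 1*2628 = 184/√8 - 2628 = 184*(√2/4) - 2628 = 46*√2 - 2628 = -2628 + 46*√2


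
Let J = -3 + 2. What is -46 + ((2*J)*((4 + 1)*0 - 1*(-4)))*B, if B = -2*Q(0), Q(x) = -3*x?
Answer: -46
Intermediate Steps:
J = -1
B = 0 (B = -(-6)*0 = -2*0 = 0)
-46 + ((2*J)*((4 + 1)*0 - 1*(-4)))*B = -46 + ((2*(-1))*((4 + 1)*0 - 1*(-4)))*0 = -46 - 2*(5*0 + 4)*0 = -46 - 2*(0 + 4)*0 = -46 - 2*4*0 = -46 - 8*0 = -46 + 0 = -46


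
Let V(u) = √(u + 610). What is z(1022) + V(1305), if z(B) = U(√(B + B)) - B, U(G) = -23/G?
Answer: -1022 + √1915 - 23*√511/1022 ≈ -978.75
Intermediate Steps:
V(u) = √(610 + u)
z(B) = -B - 23*√2/(2*√B) (z(B) = -23/√(B + B) - B = -23*√2/(2*√B) - B = -B - 23*√2/(2*√B))
z(1022) + V(1305) = (-1*1022 - 23*√2/(2*√1022)) + √(610 + 1305) = (-1022 - 23*√2*√1022/1022/2) + √1915 = (-1022 - 23*√511/1022) + √1915 = -1022 + √1915 - 23*√511/1022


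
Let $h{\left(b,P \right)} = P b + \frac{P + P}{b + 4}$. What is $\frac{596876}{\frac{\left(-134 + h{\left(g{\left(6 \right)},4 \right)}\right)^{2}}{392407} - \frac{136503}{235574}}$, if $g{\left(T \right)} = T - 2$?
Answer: $- \frac{55175746641005368}{50339960235} \approx -1.0961 \cdot 10^{6}$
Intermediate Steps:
$g{\left(T \right)} = -2 + T$ ($g{\left(T \right)} = T - 2 = -2 + T$)
$h{\left(b,P \right)} = P b + \frac{2 P}{4 + b}$
$\frac{596876}{\frac{\left(-134 + h{\left(g{\left(6 \right)},4 \right)}\right)^{2}}{392407} - \frac{136503}{235574}} = \frac{596876}{\frac{\left(-134 + \frac{4 \left(2 + \left(-2 + 6\right)^{2} + 4 \left(-2 + 6\right)\right)}{4 + \left(-2 + 6\right)}\right)^{2}}{392407} - \frac{136503}{235574}} = \frac{596876}{\left(-134 + \frac{4 \left(2 + 4^{2} + 4 \cdot 4\right)}{4 + 4}\right)^{2} \cdot \frac{1}{392407} - \frac{136503}{235574}} = \frac{596876}{\left(-134 + \frac{4 \left(2 + 16 + 16\right)}{8}\right)^{2} \cdot \frac{1}{392407} - \frac{136503}{235574}} = \frac{596876}{\left(-134 + 4 \cdot \frac{1}{8} \cdot 34\right)^{2} \cdot \frac{1}{392407} - \frac{136503}{235574}} = \frac{596876}{\left(-134 + 17\right)^{2} \cdot \frac{1}{392407} - \frac{136503}{235574}} = \frac{596876}{\left(-117\right)^{2} \cdot \frac{1}{392407} - \frac{136503}{235574}} = \frac{596876}{13689 \cdot \frac{1}{392407} - \frac{136503}{235574}} = \frac{596876}{\frac{13689}{392407} - \frac{136503}{235574}} = \frac{596876}{- \frac{50339960235}{92440886618}} = 596876 \left(- \frac{92440886618}{50339960235}\right) = - \frac{55175746641005368}{50339960235}$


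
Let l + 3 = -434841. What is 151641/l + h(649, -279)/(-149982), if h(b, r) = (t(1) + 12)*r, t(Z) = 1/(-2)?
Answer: -98834368/301938763 ≈ -0.32733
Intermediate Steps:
l = -434844 (l = -3 - 434841 = -434844)
t(Z) = -1/2
h(b, r) = 23*r/2 (h(b, r) = (-1/2 + 12)*r = 23*r/2)
151641/l + h(649, -279)/(-149982) = 151641/(-434844) + ((23/2)*(-279))/(-149982) = 151641*(-1/434844) - 6417/2*(-1/149982) = -16849/48316 + 2139/99988 = -98834368/301938763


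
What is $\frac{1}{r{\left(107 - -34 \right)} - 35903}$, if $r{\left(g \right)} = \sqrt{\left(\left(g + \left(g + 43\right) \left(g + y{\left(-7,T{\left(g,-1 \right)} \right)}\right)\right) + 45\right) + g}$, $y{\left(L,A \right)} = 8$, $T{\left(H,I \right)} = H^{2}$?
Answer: $- \frac{35903}{1288997666} - \frac{\sqrt{27743}}{1288997666} \approx -2.7983 \cdot 10^{-5}$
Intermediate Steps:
$r{\left(g \right)} = \sqrt{45 + 2 g + \left(8 + g\right) \left(43 + g\right)}$ ($r{\left(g \right)} = \sqrt{\left(\left(g + \left(g + 43\right) \left(g + 8\right)\right) + 45\right) + g} = \sqrt{\left(\left(g + \left(43 + g\right) \left(8 + g\right)\right) + 45\right) + g} = \sqrt{\left(\left(g + \left(8 + g\right) \left(43 + g\right)\right) + 45\right) + g} = \sqrt{\left(45 + g + \left(8 + g\right) \left(43 + g\right)\right) + g} = \sqrt{45 + 2 g + \left(8 + g\right) \left(43 + g\right)}$)
$\frac{1}{r{\left(107 - -34 \right)} - 35903} = \frac{1}{\sqrt{389 + \left(107 - -34\right)^{2} + 53 \left(107 - -34\right)} - 35903} = \frac{1}{\sqrt{389 + \left(107 + 34\right)^{2} + 53 \left(107 + 34\right)} - 35903} = \frac{1}{\sqrt{389 + 141^{2} + 53 \cdot 141} - 35903} = \frac{1}{\sqrt{389 + 19881 + 7473} - 35903} = \frac{1}{\sqrt{27743} - 35903} = \frac{1}{-35903 + \sqrt{27743}}$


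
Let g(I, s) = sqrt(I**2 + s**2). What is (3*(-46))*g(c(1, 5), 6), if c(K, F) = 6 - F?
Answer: -138*sqrt(37) ≈ -839.42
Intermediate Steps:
(3*(-46))*g(c(1, 5), 6) = (3*(-46))*sqrt((6 - 1*5)**2 + 6**2) = -138*sqrt((6 - 5)**2 + 36) = -138*sqrt(1**2 + 36) = -138*sqrt(1 + 36) = -138*sqrt(37)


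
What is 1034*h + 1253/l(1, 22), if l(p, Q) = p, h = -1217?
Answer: -1257125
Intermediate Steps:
1034*h + 1253/l(1, 22) = 1034*(-1217) + 1253/1 = -1258378 + 1253*1 = -1258378 + 1253 = -1257125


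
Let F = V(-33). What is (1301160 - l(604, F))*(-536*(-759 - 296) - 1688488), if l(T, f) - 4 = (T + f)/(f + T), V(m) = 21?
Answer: -1461207474240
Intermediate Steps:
F = 21
l(T, f) = 5 (l(T, f) = 4 + (T + f)/(f + T) = 4 + (T + f)/(T + f) = 4 + 1 = 5)
(1301160 - l(604, F))*(-536*(-759 - 296) - 1688488) = (1301160 - 1*5)*(-536*(-759 - 296) - 1688488) = (1301160 - 5)*(-536*(-1055) - 1688488) = 1301155*(565480 - 1688488) = 1301155*(-1123008) = -1461207474240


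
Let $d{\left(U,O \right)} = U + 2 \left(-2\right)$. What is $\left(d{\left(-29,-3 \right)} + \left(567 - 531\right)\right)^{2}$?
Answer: $9$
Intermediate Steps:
$d{\left(U,O \right)} = -4 + U$ ($d{\left(U,O \right)} = U - 4 = -4 + U$)
$\left(d{\left(-29,-3 \right)} + \left(567 - 531\right)\right)^{2} = \left(\left(-4 - 29\right) + \left(567 - 531\right)\right)^{2} = \left(-33 + 36\right)^{2} = 3^{2} = 9$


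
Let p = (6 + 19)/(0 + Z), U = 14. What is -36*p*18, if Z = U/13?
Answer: -105300/7 ≈ -15043.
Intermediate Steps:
Z = 14/13 ≈ 1.0769
p = 325/14 (p = (6 + 19)/(0 + 14/13) = 25/(14/13) = 25*(13/14) = 325/14 ≈ 23.214)
-36*p*18 = -36*325/14*18 = -5850/7*18 = -105300/7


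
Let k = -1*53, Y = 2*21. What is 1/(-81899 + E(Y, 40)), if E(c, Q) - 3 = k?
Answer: -1/81949 ≈ -1.2203e-5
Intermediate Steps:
Y = 42
k = -53
E(c, Q) = -50 (E(c, Q) = 3 - 53 = -50)
1/(-81899 + E(Y, 40)) = 1/(-81899 - 50) = 1/(-81949) = -1/81949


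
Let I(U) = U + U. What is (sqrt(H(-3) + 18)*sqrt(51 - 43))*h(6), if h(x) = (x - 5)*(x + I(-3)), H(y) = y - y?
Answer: 0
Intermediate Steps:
I(U) = 2*U
H(y) = 0
h(x) = (-6 + x)*(-5 + x) (h(x) = (x - 5)*(x + 2*(-3)) = (-5 + x)*(x - 6) = (-5 + x)*(-6 + x) = (-6 + x)*(-5 + x))
(sqrt(H(-3) + 18)*sqrt(51 - 43))*h(6) = (sqrt(0 + 18)*sqrt(51 - 43))*(30 + 6**2 - 11*6) = (sqrt(18)*sqrt(8))*(30 + 36 - 66) = ((3*sqrt(2))*(2*sqrt(2)))*0 = 12*0 = 0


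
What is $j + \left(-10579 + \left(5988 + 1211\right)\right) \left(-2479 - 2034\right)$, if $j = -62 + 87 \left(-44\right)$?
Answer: $15250050$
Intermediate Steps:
$j = -3890$ ($j = -62 - 3828 = -3890$)
$j + \left(-10579 + \left(5988 + 1211\right)\right) \left(-2479 - 2034\right) = -3890 + \left(-10579 + \left(5988 + 1211\right)\right) \left(-2479 - 2034\right) = -3890 + \left(-10579 + 7199\right) \left(-4513\right) = -3890 - -15253940 = -3890 + 15253940 = 15250050$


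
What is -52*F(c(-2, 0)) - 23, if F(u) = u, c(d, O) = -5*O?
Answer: -23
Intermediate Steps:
-52*F(c(-2, 0)) - 23 = -(-260)*0 - 23 = -52*0 - 23 = 0 - 23 = -23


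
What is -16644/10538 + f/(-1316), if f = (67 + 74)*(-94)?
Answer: 626421/73766 ≈ 8.4920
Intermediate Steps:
f = -13254 (f = 141*(-94) = -13254)
-16644/10538 + f/(-1316) = -16644/10538 - 13254/(-1316) = -16644*1/10538 - 13254*(-1/1316) = -8322/5269 + 141/14 = 626421/73766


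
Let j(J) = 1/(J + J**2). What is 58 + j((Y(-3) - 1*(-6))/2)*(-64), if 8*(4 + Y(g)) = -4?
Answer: 194/21 ≈ 9.2381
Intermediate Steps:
Y(g) = -9/2 (Y(g) = -4 + (1/8)*(-4) = -4 - 1/2 = -9/2)
58 + j((Y(-3) - 1*(-6))/2)*(-64) = 58 + (1/((((-9/2 - 1*(-6))/2))*(1 + (-9/2 - 1*(-6))/2)))*(-64) = 58 + (1/((((-9/2 + 6)*(1/2)))*(1 + (-9/2 + 6)*(1/2))))*(-64) = 58 + (1/((((3/2)*(1/2)))*(1 + (3/2)*(1/2))))*(-64) = 58 + (1/((3/4)*(1 + 3/4)))*(-64) = 58 + (4/(3*(7/4)))*(-64) = 58 + ((4/3)*(4/7))*(-64) = 58 + (16/21)*(-64) = 58 - 1024/21 = 194/21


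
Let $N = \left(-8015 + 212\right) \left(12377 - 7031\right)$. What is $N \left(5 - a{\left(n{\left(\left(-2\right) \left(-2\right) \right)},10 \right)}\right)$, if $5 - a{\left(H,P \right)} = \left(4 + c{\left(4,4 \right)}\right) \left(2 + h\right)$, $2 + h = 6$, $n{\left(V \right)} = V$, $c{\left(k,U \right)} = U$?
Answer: $-2002312224$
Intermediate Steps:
$h = 4$ ($h = -2 + 6 = 4$)
$a{\left(H,P \right)} = -43$ ($a{\left(H,P \right)} = 5 - \left(4 + 4\right) \left(2 + 4\right) = 5 - 8 \cdot 6 = 5 - 48 = -43$)
$N = -41714838$ ($N = \left(-7803\right) 5346 = -41714838$)
$N \left(5 - a{\left(n{\left(\left(-2\right) \left(-2\right) \right)},10 \right)}\right) = - 41714838 \left(5 - -43\right) = - 41714838 \left(5 + 43\right) = \left(-41714838\right) 48 = -2002312224$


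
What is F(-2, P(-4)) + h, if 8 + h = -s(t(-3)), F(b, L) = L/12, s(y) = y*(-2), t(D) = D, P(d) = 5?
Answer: -163/12 ≈ -13.583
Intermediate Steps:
s(y) = -2*y
F(b, L) = L/12 (F(b, L) = L*(1/12) = L/12)
h = -14 (h = -8 - (-2)*(-3) = -8 - 1*6 = -8 - 6 = -14)
F(-2, P(-4)) + h = (1/12)*5 - 14 = 5/12 - 14 = -163/12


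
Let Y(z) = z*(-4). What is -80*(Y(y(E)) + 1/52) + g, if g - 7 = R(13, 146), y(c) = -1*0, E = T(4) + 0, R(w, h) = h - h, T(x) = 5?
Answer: 71/13 ≈ 5.4615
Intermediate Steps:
R(w, h) = 0
E = 5 (E = 5 + 0 = 5)
y(c) = 0
Y(z) = -4*z
g = 7 (g = 7 + 0 = 7)
-80*(Y(y(E)) + 1/52) + g = -80*(-4*0 + 1/52) + 7 = -80*(0 + 1/52) + 7 = -80*1/52 + 7 = -20/13 + 7 = 71/13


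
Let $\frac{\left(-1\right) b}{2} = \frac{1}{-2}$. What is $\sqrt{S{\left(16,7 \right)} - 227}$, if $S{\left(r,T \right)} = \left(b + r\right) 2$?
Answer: $i \sqrt{193} \approx 13.892 i$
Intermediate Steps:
$b = 1$ ($b = - \frac{2}{-2} = \left(-2\right) \left(- \frac{1}{2}\right) = 1$)
$S{\left(r,T \right)} = 2 + 2 r$ ($S{\left(r,T \right)} = \left(1 + r\right) 2 = 2 + 2 r$)
$\sqrt{S{\left(16,7 \right)} - 227} = \sqrt{\left(2 + 2 \cdot 16\right) - 227} = \sqrt{\left(2 + 32\right) - 227} = \sqrt{34 - 227} = \sqrt{-193} = i \sqrt{193}$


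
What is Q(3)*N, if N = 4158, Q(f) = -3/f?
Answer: -4158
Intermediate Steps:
Q(3)*N = -3/3*4158 = -3*⅓*4158 = -1*4158 = -4158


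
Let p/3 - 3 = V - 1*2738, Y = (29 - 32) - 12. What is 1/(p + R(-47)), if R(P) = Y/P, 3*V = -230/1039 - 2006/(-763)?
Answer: -37259579/305613243372 ≈ -0.00012192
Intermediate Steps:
V = 636248/792757 (V = (-230/1039 - 2006/(-763))/3 = (-230*1/1039 - 2006*(-1/763))/3 = (-230/1039 + 2006/763)/3 = (⅓)*(1908744/792757) = 636248/792757 ≈ 0.80258)
Y = -15 (Y = -3 - 12 = -15)
R(P) = -15/P
p = -6502662441/792757 (p = 9 + 3*(636248/792757 - 1*2738) = 9 + 3*(636248/792757 - 2738) = 9 + 3*(-2169932418/792757) = 9 - 6509797254/792757 = -6502662441/792757 ≈ -8202.6)
1/(p + R(-47)) = 1/(-6502662441/792757 - 15/(-47)) = 1/(-6502662441/792757 - 15*(-1/47)) = 1/(-6502662441/792757 + 15/47) = 1/(-305613243372/37259579) = -37259579/305613243372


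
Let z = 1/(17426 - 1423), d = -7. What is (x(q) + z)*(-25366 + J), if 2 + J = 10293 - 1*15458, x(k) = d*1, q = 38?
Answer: 3420306660/16003 ≈ 2.1373e+5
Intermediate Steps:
z = 1/16003 ≈ 6.2488e-5
x(k) = -7 (x(k) = -7*1 = -7)
J = -5167 (J = -2 + (10293 - 1*15458) = -2 + (10293 - 15458) = -2 - 5165 = -5167)
(x(q) + z)*(-25366 + J) = (-7 + 1/16003)*(-25366 - 5167) = -112020/16003*(-30533) = 3420306660/16003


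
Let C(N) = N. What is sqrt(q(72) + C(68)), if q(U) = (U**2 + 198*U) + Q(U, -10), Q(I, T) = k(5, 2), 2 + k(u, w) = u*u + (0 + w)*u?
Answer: sqrt(19541) ≈ 139.79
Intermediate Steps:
k(u, w) = -2 + u**2 + u*w (k(u, w) = -2 + (u*u + (0 + w)*u) = -2 + (u**2 + w*u) = -2 + (u**2 + u*w) = -2 + u**2 + u*w)
Q(I, T) = 33 (Q(I, T) = -2 + 5**2 + 5*2 = -2 + 25 + 10 = 33)
q(U) = 33 + U**2 + 198*U (q(U) = (U**2 + 198*U) + 33 = 33 + U**2 + 198*U)
sqrt(q(72) + C(68)) = sqrt((33 + 72**2 + 198*72) + 68) = sqrt((33 + 5184 + 14256) + 68) = sqrt(19473 + 68) = sqrt(19541)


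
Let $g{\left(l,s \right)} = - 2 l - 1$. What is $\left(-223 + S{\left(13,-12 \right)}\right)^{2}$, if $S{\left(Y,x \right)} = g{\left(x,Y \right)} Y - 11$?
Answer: $4225$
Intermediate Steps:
$g{\left(l,s \right)} = -1 - 2 l$
$S{\left(Y,x \right)} = -11 + Y \left(-1 - 2 x\right)$ ($S{\left(Y,x \right)} = \left(-1 - 2 x\right) Y - 11 = Y \left(-1 - 2 x\right) - 11 = -11 + Y \left(-1 - 2 x\right)$)
$\left(-223 + S{\left(13,-12 \right)}\right)^{2} = \left(-223 - \left(11 + 13 \left(1 + 2 \left(-12\right)\right)\right)\right)^{2} = \left(-223 - \left(11 + 13 \left(1 - 24\right)\right)\right)^{2} = \left(-223 - \left(11 + 13 \left(-23\right)\right)\right)^{2} = \left(-223 + \left(-11 + 299\right)\right)^{2} = \left(-223 + 288\right)^{2} = 65^{2} = 4225$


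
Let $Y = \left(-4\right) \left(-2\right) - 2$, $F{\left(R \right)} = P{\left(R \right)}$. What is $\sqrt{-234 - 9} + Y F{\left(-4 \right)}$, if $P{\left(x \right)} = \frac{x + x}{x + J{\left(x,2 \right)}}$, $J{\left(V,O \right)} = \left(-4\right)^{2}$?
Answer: $-4 + 9 i \sqrt{3} \approx -4.0 + 15.588 i$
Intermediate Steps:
$J{\left(V,O \right)} = 16$
$P{\left(x \right)} = \frac{2 x}{16 + x}$ ($P{\left(x \right)} = \frac{x + x}{x + 16} = \frac{2 x}{16 + x}$)
$F{\left(R \right)} = \frac{2 R}{16 + R}$
$Y = 6$ ($Y = 8 - 2 = 6$)
$\sqrt{-234 - 9} + Y F{\left(-4 \right)} = \sqrt{-234 - 9} + 6 \cdot 2 \left(-4\right) \frac{1}{16 - 4} = \sqrt{-243} + 6 \cdot 2 \left(-4\right) \frac{1}{12} = 9 i \sqrt{3} + 6 \cdot 2 \left(-4\right) \frac{1}{12} = 9 i \sqrt{3} + 6 \left(- \frac{2}{3}\right) = 9 i \sqrt{3} - 4 = -4 + 9 i \sqrt{3}$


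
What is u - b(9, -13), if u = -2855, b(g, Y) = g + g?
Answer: -2873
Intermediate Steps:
b(g, Y) = 2*g
u - b(9, -13) = -2855 - 2*9 = -2855 - 1*18 = -2855 - 18 = -2873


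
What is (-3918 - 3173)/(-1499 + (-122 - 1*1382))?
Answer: 1013/429 ≈ 2.3613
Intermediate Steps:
(-3918 - 3173)/(-1499 + (-122 - 1*1382)) = -7091/(-1499 + (-122 - 1382)) = -7091/(-1499 - 1504) = -7091/(-3003) = -7091*(-1/3003) = 1013/429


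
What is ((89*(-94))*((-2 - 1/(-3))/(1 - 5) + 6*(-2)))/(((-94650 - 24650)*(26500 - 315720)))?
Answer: 581437/207023676000 ≈ 2.8086e-6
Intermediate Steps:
((89*(-94))*((-2 - 1/(-3))/(1 - 5) + 6*(-2)))/(((-94650 - 24650)*(26500 - 315720))) = (-8366*((-2 - 1*(-⅓))/(-4) - 12))/((-119300*(-289220))) = -8366*((-2 + ⅓)*(-¼) - 12)/34503946000 = -8366*(-5/3*(-¼) - 12)*(1/34503946000) = -8366*(5/12 - 12)*(1/34503946000) = -8366*(-139/12)*(1/34503946000) = (581437/6)*(1/34503946000) = 581437/207023676000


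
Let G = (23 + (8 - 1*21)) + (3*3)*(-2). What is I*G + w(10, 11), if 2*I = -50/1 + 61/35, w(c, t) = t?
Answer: 7141/35 ≈ 204.03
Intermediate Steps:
I = -1689/70 (I = (-50/1 + 61/35)/2 = (-50*1 + 61*(1/35))/2 = (-50 + 61/35)/2 = (½)*(-1689/35) = -1689/70 ≈ -24.129)
G = -8 (G = (23 + (8 - 21)) + 9*(-2) = (23 - 13) - 18 = 10 - 18 = -8)
I*G + w(10, 11) = -1689/70*(-8) + 11 = 6756/35 + 11 = 7141/35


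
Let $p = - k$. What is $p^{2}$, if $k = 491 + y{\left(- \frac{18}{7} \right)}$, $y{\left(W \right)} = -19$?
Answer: $222784$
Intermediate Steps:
$k = 472$ ($k = 491 - 19 = 472$)
$p = -472$ ($p = \left(-1\right) 472 = -472$)
$p^{2} = \left(-472\right)^{2} = 222784$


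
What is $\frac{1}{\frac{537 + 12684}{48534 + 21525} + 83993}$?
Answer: $\frac{23353}{1961492936} \approx 1.1906 \cdot 10^{-5}$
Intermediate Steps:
$\frac{1}{\frac{537 + 12684}{48534 + 21525} + 83993} = \frac{1}{\frac{13221}{70059} + 83993} = \frac{1}{13221 \cdot \frac{1}{70059} + 83993} = \frac{1}{\frac{4407}{23353} + 83993} = \frac{1}{\frac{1961492936}{23353}} = \frac{23353}{1961492936}$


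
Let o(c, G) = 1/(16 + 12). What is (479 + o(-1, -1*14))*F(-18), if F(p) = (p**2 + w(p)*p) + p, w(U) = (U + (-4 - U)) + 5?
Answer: 965736/7 ≈ 1.3796e+5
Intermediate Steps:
w(U) = 1 (w(U) = -4 + 5 = 1)
F(p) = p**2 + 2*p (F(p) = (p**2 + 1*p) + p = (p**2 + p) + p = (p + p**2) + p = p**2 + 2*p)
o(c, G) = 1/28
(479 + o(-1, -1*14))*F(-18) = (479 + 1/28)*(-18*(2 - 18)) = 13413*(-18*(-16))/28 = (13413/28)*288 = 965736/7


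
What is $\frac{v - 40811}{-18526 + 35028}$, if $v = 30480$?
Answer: $- \frac{10331}{16502} \approx -0.62605$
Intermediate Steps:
$\frac{v - 40811}{-18526 + 35028} = \frac{30480 - 40811}{-18526 + 35028} = - \frac{10331}{16502}$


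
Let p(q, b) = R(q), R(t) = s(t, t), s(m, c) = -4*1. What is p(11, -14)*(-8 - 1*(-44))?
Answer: -144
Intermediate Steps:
s(m, c) = -4
R(t) = -4
p(q, b) = -4
p(11, -14)*(-8 - 1*(-44)) = -4*(-8 - 1*(-44)) = -4*(-8 + 44) = -4*36 = -144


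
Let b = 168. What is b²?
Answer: 28224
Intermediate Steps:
b² = 168² = 28224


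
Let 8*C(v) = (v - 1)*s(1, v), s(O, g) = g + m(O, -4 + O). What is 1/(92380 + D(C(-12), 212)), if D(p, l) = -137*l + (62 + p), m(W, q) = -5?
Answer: 8/507405 ≈ 1.5767e-5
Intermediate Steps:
s(O, g) = -5 + g (s(O, g) = g - 5 = -5 + g)
C(v) = (-1 + v)*(-5 + v)/8 (C(v) = ((v - 1)*(-5 + v))/8 = ((-1 + v)*(-5 + v))/8 = (-1 + v)*(-5 + v)/8)
D(p, l) = 62 + p - 137*l
1/(92380 + D(C(-12), 212)) = 1/(92380 + (62 + (-1 - 12)*(-5 - 12)/8 - 137*212)) = 1/(92380 + (62 + (⅛)*(-13)*(-17) - 29044)) = 1/(92380 + (62 + 221/8 - 29044)) = 1/(92380 - 231635/8) = 1/(507405/8) = 8/507405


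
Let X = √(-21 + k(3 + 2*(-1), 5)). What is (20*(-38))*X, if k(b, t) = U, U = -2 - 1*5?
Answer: -1520*I*√7 ≈ -4021.5*I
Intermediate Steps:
U = -7 (U = -2 - 5 = -7)
k(b, t) = -7
X = 2*I*√7 (X = √(-21 - 7) = √(-28) = 2*I*√7 ≈ 5.2915*I)
(20*(-38))*X = (20*(-38))*(2*I*√7) = -1520*I*√7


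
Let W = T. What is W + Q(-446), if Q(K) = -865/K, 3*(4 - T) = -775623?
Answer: 115311935/446 ≈ 2.5855e+5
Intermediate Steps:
T = 258545 (T = 4 - ⅓*(-775623) = 4 + 258541 = 258545)
W = 258545
W + Q(-446) = 258545 - 865/(-446) = 258545 - 865*(-1/446) = 258545 + 865/446 = 115311935/446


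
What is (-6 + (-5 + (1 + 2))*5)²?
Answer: 256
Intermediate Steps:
(-6 + (-5 + (1 + 2))*5)² = (-6 + (-5 + 3)*5)² = (-6 - 2*5)² = (-6 - 10)² = (-16)² = 256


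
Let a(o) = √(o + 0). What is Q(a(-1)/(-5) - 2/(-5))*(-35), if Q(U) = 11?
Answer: -385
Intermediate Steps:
a(o) = √o
Q(a(-1)/(-5) - 2/(-5))*(-35) = 11*(-35) = -385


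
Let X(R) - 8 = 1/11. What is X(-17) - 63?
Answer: -604/11 ≈ -54.909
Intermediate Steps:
X(R) = 89/11 (X(R) = 8 + 1/11 = 89/11)
X(-17) - 63 = 89/11 - 63 = -604/11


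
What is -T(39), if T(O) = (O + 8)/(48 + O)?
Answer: -47/87 ≈ -0.54023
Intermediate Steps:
T(O) = (8 + O)/(48 + O)
-T(39) = -(8 + 39)/(48 + 39) = -47/87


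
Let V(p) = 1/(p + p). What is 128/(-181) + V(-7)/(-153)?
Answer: -273995/387702 ≈ -0.70672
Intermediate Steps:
V(p) = 1/(2*p)
128/(-181) + V(-7)/(-153) = 128/(-181) + ((½)/(-7))/(-153) = 128*(-1/181) + ((½)*(-⅐))*(-1/153) = -128/181 - 1/14*(-1/153) = -128/181 + 1/2142 = -273995/387702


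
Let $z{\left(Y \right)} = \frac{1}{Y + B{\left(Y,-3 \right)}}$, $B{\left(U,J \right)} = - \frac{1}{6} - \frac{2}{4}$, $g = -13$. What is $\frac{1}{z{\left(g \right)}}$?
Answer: $- \frac{41}{3} \approx -13.667$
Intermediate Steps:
$B{\left(U,J \right)} = - \frac{2}{3}$ ($B{\left(U,J \right)} = \left(-1\right) \frac{1}{6} - \frac{1}{2} = - \frac{1}{6} - \frac{1}{2} = - \frac{2}{3}$)
$z{\left(Y \right)} = \frac{1}{- \frac{2}{3} + Y}$ ($z{\left(Y \right)} = \frac{1}{Y - \frac{2}{3}} = \frac{1}{- \frac{2}{3} + Y}$)
$\frac{1}{z{\left(g \right)}} = \frac{1}{3 \frac{1}{-2 + 3 \left(-13\right)}} = \frac{1}{3 \frac{1}{-2 - 39}} = \frac{1}{3 \frac{1}{-41}} = \frac{1}{3 \left(- \frac{1}{41}\right)} = \frac{1}{- \frac{3}{41}} = - \frac{41}{3}$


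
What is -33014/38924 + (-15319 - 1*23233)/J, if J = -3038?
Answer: 350075379/29562778 ≈ 11.842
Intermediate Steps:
-33014/38924 + (-15319 - 1*23233)/J = -33014/38924 + (-15319 - 1*23233)/(-3038) = -33014*1/38924 + (-15319 - 23233)*(-1/3038) = -16507/19462 - 38552*(-1/3038) = -16507/19462 + 19276/1519 = 350075379/29562778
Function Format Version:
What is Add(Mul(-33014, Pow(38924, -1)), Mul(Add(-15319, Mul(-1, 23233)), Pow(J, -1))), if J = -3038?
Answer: Rational(350075379, 29562778) ≈ 11.842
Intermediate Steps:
Add(Mul(-33014, Pow(38924, -1)), Mul(Add(-15319, Mul(-1, 23233)), Pow(J, -1))) = Add(Mul(-33014, Pow(38924, -1)), Mul(Add(-15319, Mul(-1, 23233)), Pow(-3038, -1))) = Add(Mul(-33014, Rational(1, 38924)), Mul(Add(-15319, -23233), Rational(-1, 3038))) = Add(Rational(-16507, 19462), Mul(-38552, Rational(-1, 3038))) = Add(Rational(-16507, 19462), Rational(19276, 1519)) = Rational(350075379, 29562778)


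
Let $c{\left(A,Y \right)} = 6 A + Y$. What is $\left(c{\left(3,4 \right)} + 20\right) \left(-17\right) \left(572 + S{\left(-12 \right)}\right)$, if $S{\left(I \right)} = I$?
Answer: $-399840$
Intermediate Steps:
$c{\left(A,Y \right)} = Y + 6 A$
$\left(c{\left(3,4 \right)} + 20\right) \left(-17\right) \left(572 + S{\left(-12 \right)}\right) = \left(\left(4 + 6 \cdot 3\right) + 20\right) \left(-17\right) \left(572 - 12\right) = \left(\left(4 + 18\right) + 20\right) \left(-17\right) 560 = \left(22 + 20\right) \left(-17\right) 560 = 42 \left(-17\right) 560 = \left(-714\right) 560 = -399840$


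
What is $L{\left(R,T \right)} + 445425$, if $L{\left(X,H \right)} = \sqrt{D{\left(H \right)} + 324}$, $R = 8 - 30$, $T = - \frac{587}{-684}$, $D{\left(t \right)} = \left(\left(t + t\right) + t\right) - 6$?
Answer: $445425 + \frac{\sqrt{4166187}}{114} \approx 4.4544 \cdot 10^{5}$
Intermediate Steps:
$D{\left(t \right)} = -6 + 3 t$ ($D{\left(t \right)} = \left(2 t + t\right) - 6 = 3 t - 6 = -6 + 3 t$)
$T = \frac{587}{684}$ ($T = \left(-587\right) \left(- \frac{1}{684}\right) = \frac{587}{684} \approx 0.85819$)
$R = -22$ ($R = 8 - 30 = -22$)
$L{\left(X,H \right)} = \sqrt{318 + 3 H}$ ($L{\left(X,H \right)} = \sqrt{\left(-6 + 3 H\right) + 324} = \sqrt{318 + 3 H}$)
$L{\left(R,T \right)} + 445425 = \sqrt{318 + 3 \cdot \frac{587}{684}} + 445425 = \sqrt{318 + \frac{587}{228}} + 445425 = \sqrt{\frac{73091}{228}} + 445425 = \frac{\sqrt{4166187}}{114} + 445425 = 445425 + \frac{\sqrt{4166187}}{114}$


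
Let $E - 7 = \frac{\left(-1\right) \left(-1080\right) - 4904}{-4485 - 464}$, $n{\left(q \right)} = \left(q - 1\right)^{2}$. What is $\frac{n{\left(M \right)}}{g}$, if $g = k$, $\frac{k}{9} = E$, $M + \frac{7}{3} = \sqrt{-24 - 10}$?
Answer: $- \frac{1019494}{3115827} - \frac{98980 i \sqrt{34}}{1038609} \approx -0.3272 - 0.55569 i$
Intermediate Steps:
$M = - \frac{7}{3} + i \sqrt{34}$ ($M = - \frac{7}{3} + \sqrt{-24 - 10} = - \frac{7}{3} + \sqrt{-34} = - \frac{7}{3} + i \sqrt{34} \approx -2.3333 + 5.831 i$)
$n{\left(q \right)} = \left(-1 + q\right)^{2}$
$E = \frac{38467}{4949}$ ($E = 7 + \frac{\left(-1\right) \left(-1080\right) - 4904}{-4485 - 464} = 7 + \frac{1080 - 4904}{-4949} = 7 - - \frac{3824}{4949} = 7 + \frac{3824}{4949} = \frac{38467}{4949} \approx 7.7727$)
$k = \frac{346203}{4949}$ ($k = 9 \cdot \frac{38467}{4949} = \frac{346203}{4949} \approx 69.954$)
$g = \frac{346203}{4949} \approx 69.954$
$\frac{n{\left(M \right)}}{g} = \frac{\left(-1 - \left(\frac{7}{3} - i \sqrt{34}\right)\right)^{2}}{\frac{346203}{4949}} = \left(- \frac{10}{3} + i \sqrt{34}\right)^{2} \cdot \frac{4949}{346203} = \frac{4949 \left(- \frac{10}{3} + i \sqrt{34}\right)^{2}}{346203}$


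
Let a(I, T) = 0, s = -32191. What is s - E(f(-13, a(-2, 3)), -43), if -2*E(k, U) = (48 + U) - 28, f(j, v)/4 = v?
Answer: -64405/2 ≈ -32203.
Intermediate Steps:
f(j, v) = 4*v
E(k, U) = -10 - U/2 (E(k, U) = -((48 + U) - 28)/2 = -(20 + U)/2 = -10 - U/2)
s - E(f(-13, a(-2, 3)), -43) = -32191 - (-10 - 1/2*(-43)) = -32191 - (-10 + 43/2) = -32191 - 1*23/2 = -32191 - 23/2 = -64405/2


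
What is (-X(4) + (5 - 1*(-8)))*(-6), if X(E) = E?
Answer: -54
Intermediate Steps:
(-X(4) + (5 - 1*(-8)))*(-6) = (-1*4 + (5 - 1*(-8)))*(-6) = (-4 + (5 + 8))*(-6) = (-4 + 13)*(-6) = 9*(-6) = -54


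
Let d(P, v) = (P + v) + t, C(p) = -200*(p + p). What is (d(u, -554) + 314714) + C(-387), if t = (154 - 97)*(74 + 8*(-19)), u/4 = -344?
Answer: 463138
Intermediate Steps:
u = -1376 (u = 4*(-344) = -1376)
C(p) = -400*p
t = -4446 (t = 57*(74 - 152) = 57*(-78) = -4446)
d(P, v) = -4446 + P + v (d(P, v) = (P + v) - 4446 = -4446 + P + v)
(d(u, -554) + 314714) + C(-387) = ((-4446 - 1376 - 554) + 314714) - 400*(-387) = (-6376 + 314714) + 154800 = 308338 + 154800 = 463138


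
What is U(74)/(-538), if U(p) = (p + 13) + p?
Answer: -161/538 ≈ -0.29926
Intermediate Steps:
U(p) = 13 + 2*p (U(p) = (13 + p) + p = 13 + 2*p)
U(74)/(-538) = (13 + 2*74)/(-538) = (13 + 148)*(-1/538) = 161*(-1/538) = -161/538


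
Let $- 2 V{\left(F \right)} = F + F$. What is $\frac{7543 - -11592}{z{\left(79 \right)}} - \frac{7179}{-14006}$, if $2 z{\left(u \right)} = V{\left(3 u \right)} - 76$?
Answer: $- \frac{533762593}{4383878} \approx -121.76$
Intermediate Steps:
$V{\left(F \right)} = - F$ ($V{\left(F \right)} = - \frac{F + F}{2} = - \frac{2 F}{2} = - F$)
$z{\left(u \right)} = -38 - \frac{3 u}{2}$ ($z{\left(u \right)} = \frac{- 3 u - 76}{2} = \frac{-76 - 3 u}{2} = -38 - \frac{3 u}{2}$)
$\frac{7543 - -11592}{z{\left(79 \right)}} - \frac{7179}{-14006} = \frac{7543 - -11592}{-38 - \frac{237}{2}} - \frac{7179}{-14006} = \frac{7543 + 11592}{-38 - \frac{237}{2}} - - \frac{7179}{14006} = \frac{19135}{- \frac{313}{2}} + \frac{7179}{14006} = 19135 \left(- \frac{2}{313}\right) + \frac{7179}{14006} = - \frac{38270}{313} + \frac{7179}{14006} = - \frac{533762593}{4383878}$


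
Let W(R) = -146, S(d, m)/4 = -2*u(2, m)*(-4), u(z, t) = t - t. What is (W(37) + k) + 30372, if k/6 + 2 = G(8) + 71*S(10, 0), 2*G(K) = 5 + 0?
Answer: 30229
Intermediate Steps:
u(z, t) = 0
S(d, m) = 0 (S(d, m) = 4*(-2*0*(-4)) = 4*(0*(-4)) = 4*0 = 0)
G(K) = 5/2 (G(K) = (5 + 0)/2 = (1/2)*5 = 5/2)
k = 3 (k = -12 + 6*(5/2 + 71*0) = -12 + 6*(5/2 + 0) = -12 + 6*(5/2) = -12 + 15 = 3)
(W(37) + k) + 30372 = (-146 + 3) + 30372 = -143 + 30372 = 30229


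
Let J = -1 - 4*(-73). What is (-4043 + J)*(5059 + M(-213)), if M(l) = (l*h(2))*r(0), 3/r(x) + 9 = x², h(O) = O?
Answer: -19514152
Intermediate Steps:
J = 291 (J = -1 + 292 = 291)
r(x) = 3/(-9 + x²)
M(l) = -2*l/3 (M(l) = (l*2)*(3/(-9 + 0²)) = (2*l)*(3/(-9 + 0)) = (2*l)*(3/(-9)) = (2*l)*(3*(-⅑)) = (2*l)*(-⅓) = -2*l/3)
(-4043 + J)*(5059 + M(-213)) = (-4043 + 291)*(5059 - ⅔*(-213)) = -3752*(5059 + 142) = -3752*5201 = -19514152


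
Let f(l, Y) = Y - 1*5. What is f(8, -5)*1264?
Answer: -12640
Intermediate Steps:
f(l, Y) = -5 + Y (f(l, Y) = Y - 5 = -5 + Y)
f(8, -5)*1264 = (-5 - 5)*1264 = -10*1264 = -12640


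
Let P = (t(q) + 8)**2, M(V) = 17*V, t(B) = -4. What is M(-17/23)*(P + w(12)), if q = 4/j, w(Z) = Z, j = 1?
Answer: -8092/23 ≈ -351.83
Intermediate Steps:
q = 4 (q = 4/1 = 4*1 = 4)
P = 16 (P = (-4 + 8)**2 = 4**2 = 16)
M(-17/23)*(P + w(12)) = (17*(-17/23))*(16 + 12) = (17*(-17*1/23))*28 = (17*(-17/23))*28 = -289/23*28 = -8092/23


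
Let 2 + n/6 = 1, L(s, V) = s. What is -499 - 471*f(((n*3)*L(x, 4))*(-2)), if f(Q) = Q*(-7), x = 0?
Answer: -499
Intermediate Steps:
n = -6 (n = -12 + 6*1 = -12 + 6 = -6)
f(Q) = -7*Q
-499 - 471*f(((n*3)*L(x, 4))*(-2)) = -499 - (-3297)*(-6*3*0)*(-2) = -499 - (-3297)*-18*0*(-2) = -499 - (-3297)*0*(-2) = -499 - (-3297)*0 = -499 - 471*0 = -499 + 0 = -499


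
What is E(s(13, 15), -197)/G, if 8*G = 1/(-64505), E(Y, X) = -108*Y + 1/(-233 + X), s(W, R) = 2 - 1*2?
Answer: 51604/43 ≈ 1200.1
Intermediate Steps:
s(W, R) = 0 (s(W, R) = 2 - 2 = 0)
E(Y, X) = 1/(-233 + X) - 108*Y
G = -1/516040 (G = (1/8)/(-64505) = (1/8)*(-1/64505) = -1/516040 ≈ -1.9378e-6)
E(s(13, 15), -197)/G = ((1 + 25164*0 - 108*(-197)*0)/(-233 - 197))/(-1/516040) = ((1 + 0 + 0)/(-430))*(-516040) = -1/430*1*(-516040) = -1/430*(-516040) = 51604/43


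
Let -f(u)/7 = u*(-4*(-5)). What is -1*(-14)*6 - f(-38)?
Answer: -5236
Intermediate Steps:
f(u) = -140*u (f(u) = -7*u*(-4*(-5)) = -7*u*20 = -140*u)
-1*(-14)*6 - f(-38) = -1*(-14)*6 - (-140)*(-38) = 14*6 - 1*5320 = 84 - 5320 = -5236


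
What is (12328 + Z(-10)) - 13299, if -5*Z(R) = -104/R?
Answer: -24327/25 ≈ -973.08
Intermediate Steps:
Z(R) = 104/(5*R) (Z(R) = -(-104)/(5*R) = 104/(5*R))
(12328 + Z(-10)) - 13299 = (12328 + (104/5)/(-10)) - 13299 = (12328 + (104/5)*(-⅒)) - 13299 = (12328 - 52/25) - 13299 = 308148/25 - 13299 = -24327/25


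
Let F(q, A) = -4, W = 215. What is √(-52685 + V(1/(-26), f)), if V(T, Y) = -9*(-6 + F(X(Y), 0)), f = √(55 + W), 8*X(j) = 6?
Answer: I*√52595 ≈ 229.34*I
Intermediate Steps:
X(j) = ¾ (X(j) = (⅛)*6 = ¾)
f = 3*√30 (f = √(55 + 215) = √270 = 3*√30 ≈ 16.432)
V(T, Y) = 90 (V(T, Y) = -9*(-6 - 4) = -9*(-10) = 90)
√(-52685 + V(1/(-26), f)) = √(-52685 + 90) = √(-52595) = I*√52595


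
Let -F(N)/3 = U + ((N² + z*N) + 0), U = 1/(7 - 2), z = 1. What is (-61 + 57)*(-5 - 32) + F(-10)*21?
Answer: -27673/5 ≈ -5534.6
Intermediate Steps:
U = ⅕ (U = 1/5 = ⅕ ≈ 0.20000)
F(N) = -⅗ - 3*N - 3*N² (F(N) = -3*(⅕ + ((N² + 1*N) + 0)) = -3*(⅕ + ((N² + N) + 0)) = -3*(⅕ + ((N + N²) + 0)) = -3*(⅕ + (N + N²)) = -3*(⅕ + N + N²) = -⅗ - 3*N - 3*N²)
(-61 + 57)*(-5 - 32) + F(-10)*21 = (-61 + 57)*(-5 - 32) + (-⅗ - 3*(-10) - 3*(-10)²)*21 = -4*(-37) + (-⅗ + 30 - 3*100)*21 = 148 + (-⅗ + 30 - 300)*21 = 148 - 1353/5*21 = 148 - 28413/5 = -27673/5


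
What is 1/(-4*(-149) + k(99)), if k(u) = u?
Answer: 1/695 ≈ 0.0014388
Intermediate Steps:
1/(-4*(-149) + k(99)) = 1/(-4*(-149) + 99) = 1/(596 + 99) = 1/695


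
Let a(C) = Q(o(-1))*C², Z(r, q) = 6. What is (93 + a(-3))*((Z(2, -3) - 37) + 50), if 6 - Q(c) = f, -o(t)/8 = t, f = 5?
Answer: 1938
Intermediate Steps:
o(t) = -8*t
Q(c) = 1 (Q(c) = 6 - 1*5 = 6 - 5 = 1)
a(C) = C² (a(C) = 1*C² = C²)
(93 + a(-3))*((Z(2, -3) - 37) + 50) = (93 + (-3)²)*((6 - 37) + 50) = (93 + 9)*(-31 + 50) = 102*19 = 1938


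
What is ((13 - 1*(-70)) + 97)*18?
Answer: 3240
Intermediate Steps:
((13 - 1*(-70)) + 97)*18 = ((13 + 70) + 97)*18 = (83 + 97)*18 = 180*18 = 3240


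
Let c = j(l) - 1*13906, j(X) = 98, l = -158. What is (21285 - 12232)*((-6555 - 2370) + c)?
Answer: -205801849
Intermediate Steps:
c = -13808 (c = 98 - 1*13906 = 98 - 13906 = -13808)
(21285 - 12232)*((-6555 - 2370) + c) = (21285 - 12232)*((-6555 - 2370) - 13808) = 9053*(-8925 - 13808) = 9053*(-22733) = -205801849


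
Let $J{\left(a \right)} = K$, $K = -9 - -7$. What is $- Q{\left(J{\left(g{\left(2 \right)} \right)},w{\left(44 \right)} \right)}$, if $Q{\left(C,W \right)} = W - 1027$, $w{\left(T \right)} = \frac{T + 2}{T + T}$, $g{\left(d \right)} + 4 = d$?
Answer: $\frac{45165}{44} \approx 1026.5$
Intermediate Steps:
$K = -2$ ($K = -9 + 7 = -2$)
$g{\left(d \right)} = -4 + d$
$J{\left(a \right)} = -2$
$w{\left(T \right)} = \frac{2 + T}{2 T}$
$Q{\left(C,W \right)} = -1027 + W$ ($Q{\left(C,W \right)} = W - 1027 = -1027 + W$)
$- Q{\left(J{\left(g{\left(2 \right)} \right)},w{\left(44 \right)} \right)} = - (-1027 + \frac{2 + 44}{2 \cdot 44}) = - (-1027 + \frac{1}{2} \cdot \frac{1}{44} \cdot 46) = - (-1027 + \frac{23}{44}) = \left(-1\right) \left(- \frac{45165}{44}\right) = \frac{45165}{44}$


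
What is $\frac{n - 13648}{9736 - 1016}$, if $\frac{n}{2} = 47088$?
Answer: $\frac{5033}{545} \approx 9.2349$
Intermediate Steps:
$n = 94176$ ($n = 2 \cdot 47088 = 94176$)
$\frac{n - 13648}{9736 - 1016} = \frac{94176 - 13648}{9736 - 1016} = \frac{80528}{8720} = 80528 \cdot \frac{1}{8720} = \frac{5033}{545}$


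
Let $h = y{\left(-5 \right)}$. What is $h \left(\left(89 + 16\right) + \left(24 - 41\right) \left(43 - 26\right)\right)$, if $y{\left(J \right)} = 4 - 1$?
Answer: $-552$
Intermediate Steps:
$y{\left(J \right)} = 3$
$h = 3$
$h \left(\left(89 + 16\right) + \left(24 - 41\right) \left(43 - 26\right)\right) = 3 \left(\left(89 + 16\right) + \left(24 - 41\right) \left(43 - 26\right)\right) = 3 \left(105 - 289\right) = 3 \left(-184\right) = -552$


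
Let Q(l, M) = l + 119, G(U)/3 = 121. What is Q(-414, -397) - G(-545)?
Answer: -658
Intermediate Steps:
G(U) = 363 (G(U) = 3*121 = 363)
Q(l, M) = 119 + l
Q(-414, -397) - G(-545) = (119 - 414) - 1*363 = -295 - 363 = -658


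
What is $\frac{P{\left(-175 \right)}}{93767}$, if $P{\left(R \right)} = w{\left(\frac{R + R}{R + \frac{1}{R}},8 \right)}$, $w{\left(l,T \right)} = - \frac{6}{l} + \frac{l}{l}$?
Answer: $- \frac{61253}{2871614375} \approx -2.1331 \cdot 10^{-5}$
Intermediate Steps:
$w{\left(l,T \right)} = 1 - \frac{6}{l}$ ($w{\left(l,T \right)} = - \frac{6}{l} + 1 = 1 - \frac{6}{l}$)
$P{\left(R \right)} = \frac{\left(-6 + \frac{2 R}{R + \frac{1}{R}}\right) \left(R + \frac{1}{R}\right)}{2 R}$ ($P{\left(R \right)} = \frac{-6 + \frac{R + R}{R + \frac{1}{R}}}{\left(R + R\right) \frac{1}{R + \frac{1}{R}}} = \frac{-6 + \frac{2 R}{R + \frac{1}{R}}}{2 R \frac{1}{R + \frac{1}{R}}} = \frac{R + \frac{1}{R}}{2 R} \left(-6 + \frac{2 R}{R + \frac{1}{R}}\right) = \frac{\left(-6 + \frac{2 R}{R + \frac{1}{R}}\right) \left(R + \frac{1}{R}\right)}{2 R}$)
$\frac{P{\left(-175 \right)}}{93767} = \frac{-2 - \frac{3}{30625}}{93767} = \left(-2 - \frac{3}{30625}\right) \frac{1}{93767} = \left(- \frac{61253}{30625}\right) \frac{1}{93767} = - \frac{61253}{2871614375}$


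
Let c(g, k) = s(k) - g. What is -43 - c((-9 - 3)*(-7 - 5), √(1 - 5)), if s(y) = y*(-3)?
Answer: 101 + 6*I ≈ 101.0 + 6.0*I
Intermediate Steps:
s(y) = -3*y
c(g, k) = -g - 3*k (c(g, k) = -3*k - g = -g - 3*k)
-43 - c((-9 - 3)*(-7 - 5), √(1 - 5)) = -43 - (-(-9 - 3)*(-7 - 5) - 3*√(1 - 5)) = -43 - (-(-12)*(-12) - 6*I) = -43 - (-1*144 - 6*I) = -43 - (-144 - 6*I) = -43 + (144 + 6*I) = 101 + 6*I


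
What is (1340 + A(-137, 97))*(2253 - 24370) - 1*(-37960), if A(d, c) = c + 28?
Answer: -32363445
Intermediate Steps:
A(d, c) = 28 + c
(1340 + A(-137, 97))*(2253 - 24370) - 1*(-37960) = (1340 + (28 + 97))*(2253 - 24370) - 1*(-37960) = (1340 + 125)*(-22117) + 37960 = 1465*(-22117) + 37960 = -32401405 + 37960 = -32363445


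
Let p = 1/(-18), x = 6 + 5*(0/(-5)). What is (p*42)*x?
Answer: -14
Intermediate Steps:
x = 6 (x = 6 + 5*(0*(-⅕)) = 6 + 5*0 = 6 + 0 = 6)
p = -1/18 ≈ -0.055556
(p*42)*x = -1/18*42*6 = -7/3*6 = -14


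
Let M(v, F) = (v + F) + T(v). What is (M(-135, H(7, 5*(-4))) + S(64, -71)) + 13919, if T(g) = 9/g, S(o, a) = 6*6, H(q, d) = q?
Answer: 207404/15 ≈ 13827.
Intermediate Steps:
S(o, a) = 36
M(v, F) = F + v + 9/v (M(v, F) = (v + F) + 9/v = (F + v) + 9/v = F + v + 9/v)
(M(-135, H(7, 5*(-4))) + S(64, -71)) + 13919 = ((7 - 135 + 9/(-135)) + 36) + 13919 = ((7 - 135 + 9*(-1/135)) + 36) + 13919 = ((7 - 135 - 1/15) + 36) + 13919 = (-1921/15 + 36) + 13919 = -1381/15 + 13919 = 207404/15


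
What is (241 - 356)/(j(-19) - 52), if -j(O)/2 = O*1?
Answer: 115/14 ≈ 8.2143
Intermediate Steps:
j(O) = -2*O
(241 - 356)/(j(-19) - 52) = (241 - 356)/(-2*(-19) - 52) = -115/(38 - 52) = -115/(-14) = -115*(-1/14) = 115/14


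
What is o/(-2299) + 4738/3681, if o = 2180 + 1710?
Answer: -3426428/8462619 ≈ -0.40489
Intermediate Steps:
o = 3890
o/(-2299) + 4738/3681 = 3890/(-2299) + 4738/3681 = 3890*(-1/2299) + 4738*(1/3681) = -3890/2299 + 4738/3681 = -3426428/8462619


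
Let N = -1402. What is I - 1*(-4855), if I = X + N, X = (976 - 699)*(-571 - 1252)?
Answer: -501518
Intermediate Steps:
X = -504971 (X = 277*(-1823) = -504971)
I = -506373 (I = -504971 - 1402 = -506373)
I - 1*(-4855) = -506373 - 1*(-4855) = -506373 + 4855 = -501518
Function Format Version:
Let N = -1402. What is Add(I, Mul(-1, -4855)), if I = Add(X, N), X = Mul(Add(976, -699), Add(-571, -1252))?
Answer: -501518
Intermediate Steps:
X = -504971 (X = Mul(277, -1823) = -504971)
I = -506373 (I = Add(-504971, -1402) = -506373)
Add(I, Mul(-1, -4855)) = Add(-506373, Mul(-1, -4855)) = Add(-506373, 4855) = -501518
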